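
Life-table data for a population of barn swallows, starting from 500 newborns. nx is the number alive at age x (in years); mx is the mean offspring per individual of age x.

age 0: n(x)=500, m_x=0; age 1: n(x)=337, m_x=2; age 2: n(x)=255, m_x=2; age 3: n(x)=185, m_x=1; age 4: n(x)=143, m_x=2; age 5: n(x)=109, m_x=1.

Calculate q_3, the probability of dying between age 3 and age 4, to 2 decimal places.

0.23

lx = nx/n0 = nx/500: 1, 0.674, 0.51, 0.37, 0.286, 0.218
q_3 = (l_3 − l_4) / l_3 = (0.37 − 0.286) / 0.37
     = 0.084 / 0.37 = 0.227027… → 0.23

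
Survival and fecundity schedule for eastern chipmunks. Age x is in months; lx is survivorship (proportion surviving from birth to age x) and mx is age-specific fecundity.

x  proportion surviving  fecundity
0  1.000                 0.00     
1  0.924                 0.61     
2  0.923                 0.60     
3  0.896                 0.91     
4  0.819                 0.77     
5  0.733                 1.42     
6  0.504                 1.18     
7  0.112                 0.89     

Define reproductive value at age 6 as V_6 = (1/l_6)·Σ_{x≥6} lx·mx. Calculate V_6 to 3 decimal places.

lx·mx for x ≥ 6: 0.59472, 0.09968 → sum = 0.6944
V_6 = 0.6944 / l_6 = 0.6944 / 0.504 = 1.377778… → 1.378

1.378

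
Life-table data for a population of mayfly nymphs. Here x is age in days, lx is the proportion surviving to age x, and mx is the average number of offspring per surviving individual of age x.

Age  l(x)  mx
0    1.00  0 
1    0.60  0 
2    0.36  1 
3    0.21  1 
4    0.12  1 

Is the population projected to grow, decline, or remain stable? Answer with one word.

R0 = Σ lx·mx = 0 + 0 + 0.36 + 0.21 + 0.12 = 0.69
R0 < 1, so the population is declining.

declining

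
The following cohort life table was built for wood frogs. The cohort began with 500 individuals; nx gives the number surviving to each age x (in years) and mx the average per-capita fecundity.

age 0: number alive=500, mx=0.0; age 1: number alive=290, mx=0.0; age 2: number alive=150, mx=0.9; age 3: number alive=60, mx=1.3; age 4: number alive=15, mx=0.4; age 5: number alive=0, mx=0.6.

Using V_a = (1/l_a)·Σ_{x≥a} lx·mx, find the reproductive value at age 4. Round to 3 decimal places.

lx = nx/n0 = nx/500: 1, 0.58, 0.3, 0.12, 0.03, 0
lx·mx for x ≥ 4: 0.012, 0 → sum = 0.012
V_4 = 0.012 / l_4 = 0.012 / 0.03 = 0.4 → 0.400

0.400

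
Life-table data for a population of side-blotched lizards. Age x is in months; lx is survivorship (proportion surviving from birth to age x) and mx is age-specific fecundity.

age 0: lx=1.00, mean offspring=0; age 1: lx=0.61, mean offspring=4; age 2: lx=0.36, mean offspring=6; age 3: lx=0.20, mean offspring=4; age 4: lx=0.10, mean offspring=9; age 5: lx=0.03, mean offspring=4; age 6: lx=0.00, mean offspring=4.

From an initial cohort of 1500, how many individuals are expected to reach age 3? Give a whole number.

Expected survivors = N0 · l_3 = 1500 × 0.20 = 300 → 300

300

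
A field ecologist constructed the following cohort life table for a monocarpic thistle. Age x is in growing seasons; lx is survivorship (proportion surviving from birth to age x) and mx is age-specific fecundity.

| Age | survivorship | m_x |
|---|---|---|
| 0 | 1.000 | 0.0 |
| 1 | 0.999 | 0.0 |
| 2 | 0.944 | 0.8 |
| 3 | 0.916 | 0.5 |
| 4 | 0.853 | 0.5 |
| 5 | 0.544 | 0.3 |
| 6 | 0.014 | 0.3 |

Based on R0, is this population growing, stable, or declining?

R0 = Σ lx·mx = 0 + 0 + 0.7552 + 0.458 + 0.4265 + 0.1632 + 0.0042 = 1.8071
R0 > 1, so the population is growing.

growing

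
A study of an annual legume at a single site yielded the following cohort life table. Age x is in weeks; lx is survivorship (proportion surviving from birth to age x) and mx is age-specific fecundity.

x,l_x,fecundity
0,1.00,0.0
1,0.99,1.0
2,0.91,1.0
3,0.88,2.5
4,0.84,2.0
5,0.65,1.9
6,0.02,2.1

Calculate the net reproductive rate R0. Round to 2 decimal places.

lx·mx by age: 0, 0.99, 0.91, 2.2, 1.68, 1.235, 0.042
R0 = Σ lx·mx = 7.057 → 7.06

7.06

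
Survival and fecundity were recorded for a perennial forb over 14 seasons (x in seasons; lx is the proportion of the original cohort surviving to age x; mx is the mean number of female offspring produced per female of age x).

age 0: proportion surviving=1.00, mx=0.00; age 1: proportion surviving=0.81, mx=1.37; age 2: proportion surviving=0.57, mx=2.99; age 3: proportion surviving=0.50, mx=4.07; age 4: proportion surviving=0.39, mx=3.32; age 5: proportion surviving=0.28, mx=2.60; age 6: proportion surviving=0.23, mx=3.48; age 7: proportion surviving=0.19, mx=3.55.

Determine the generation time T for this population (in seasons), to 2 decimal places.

lx·mx: 0, 1.1097, 1.7043, 2.035, 1.2948, 0.728, 0.8004, 0.6745 → R0 = 8.3467
x·lx·mx: 0, 1.1097, 3.4086, 6.105, 5.1792, 3.64, 4.8024, 4.7215 → Σ = 28.9664
T = 28.9664 / 8.3467 = 3.470401… → 3.47

3.47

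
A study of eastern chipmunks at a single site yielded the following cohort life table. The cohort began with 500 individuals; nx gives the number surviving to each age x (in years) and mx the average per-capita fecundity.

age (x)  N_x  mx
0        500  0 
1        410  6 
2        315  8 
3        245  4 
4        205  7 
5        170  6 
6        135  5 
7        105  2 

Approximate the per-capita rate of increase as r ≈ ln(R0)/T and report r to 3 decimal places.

1.014

lx = nx/n0 = nx/500: 1, 0.82, 0.63, 0.49, 0.41, 0.34, 0.27, 0.21
R0 = Σ lx·mx = 0 + 4.92 + 5.04 + 1.96 + 2.87 + 2.04 + 1.35 + 0.42 = 18.6
Σ x·lx·mx = 53.6; T = 53.6/18.6 = 2.88172…
r ≈ ln(R0)/T = ln(18.6)/2.88172… = 1.01438… → 1.014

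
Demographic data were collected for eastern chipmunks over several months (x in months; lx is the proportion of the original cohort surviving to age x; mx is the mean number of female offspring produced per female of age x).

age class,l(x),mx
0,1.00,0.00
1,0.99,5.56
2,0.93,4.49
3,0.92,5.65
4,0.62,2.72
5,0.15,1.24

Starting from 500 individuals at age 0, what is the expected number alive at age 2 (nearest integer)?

Expected survivors = N0 · l_2 = 500 × 0.93 = 465 → 465

465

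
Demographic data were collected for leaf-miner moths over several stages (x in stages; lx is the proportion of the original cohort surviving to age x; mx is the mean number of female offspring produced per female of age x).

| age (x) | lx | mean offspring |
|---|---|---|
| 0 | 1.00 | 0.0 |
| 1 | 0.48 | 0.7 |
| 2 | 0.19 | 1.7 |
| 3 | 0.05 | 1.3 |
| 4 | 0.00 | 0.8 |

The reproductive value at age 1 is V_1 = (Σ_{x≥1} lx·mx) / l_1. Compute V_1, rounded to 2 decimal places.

lx·mx for x ≥ 1: 0.336, 0.323, 0.065, 0 → sum = 0.724
V_1 = 0.724 / l_1 = 0.724 / 0.48 = 1.508333… → 1.51

1.51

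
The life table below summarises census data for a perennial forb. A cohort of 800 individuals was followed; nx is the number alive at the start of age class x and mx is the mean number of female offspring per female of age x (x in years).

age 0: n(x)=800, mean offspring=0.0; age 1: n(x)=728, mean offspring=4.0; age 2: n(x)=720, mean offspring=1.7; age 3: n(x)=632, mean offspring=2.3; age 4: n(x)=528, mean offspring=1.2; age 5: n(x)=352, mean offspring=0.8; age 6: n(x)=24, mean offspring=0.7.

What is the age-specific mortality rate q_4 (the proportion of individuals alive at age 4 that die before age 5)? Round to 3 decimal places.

0.333

lx = nx/n0 = nx/800: 1, 0.91, 0.9, 0.79, 0.66, 0.44, 0.03
q_4 = (l_4 − l_5) / l_4 = (0.66 − 0.44) / 0.66
     = 0.22 / 0.66 = 0.333333… → 0.333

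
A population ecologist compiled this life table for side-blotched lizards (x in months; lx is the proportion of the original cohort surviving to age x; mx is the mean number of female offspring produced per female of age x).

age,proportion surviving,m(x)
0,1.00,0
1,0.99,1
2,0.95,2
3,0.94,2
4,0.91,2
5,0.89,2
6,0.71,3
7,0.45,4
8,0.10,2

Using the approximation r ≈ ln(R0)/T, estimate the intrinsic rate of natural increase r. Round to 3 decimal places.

0.589

R0 = Σ lx·mx = 0 + 0.99 + 1.9 + 1.88 + 1.82 + 1.78 + 2.13 + 1.8 + 0.2 = 12.5
Σ x·lx·mx = 53.59; T = 53.59/12.5 = 4.2872
r ≈ ln(R0)/T = ln(12.5)/4.2872 = 0.58913… → 0.589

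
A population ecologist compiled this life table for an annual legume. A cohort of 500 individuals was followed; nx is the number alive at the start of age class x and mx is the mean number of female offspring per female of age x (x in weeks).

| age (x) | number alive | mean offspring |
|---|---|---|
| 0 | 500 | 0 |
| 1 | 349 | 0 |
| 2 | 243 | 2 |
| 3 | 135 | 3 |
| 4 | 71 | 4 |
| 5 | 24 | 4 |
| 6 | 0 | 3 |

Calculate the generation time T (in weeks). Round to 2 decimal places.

lx = nx/n0 = nx/500: 1, 0.698, 0.486, 0.27, 0.142, 0.048, 0
lx·mx: 0, 0, 0.972, 0.81, 0.568, 0.192, 0 → R0 = 2.542
x·lx·mx: 0, 0, 1.944, 2.43, 2.272, 0.96, 0 → Σ = 7.606
T = 7.606 / 2.542 = 2.992132… → 2.99

2.99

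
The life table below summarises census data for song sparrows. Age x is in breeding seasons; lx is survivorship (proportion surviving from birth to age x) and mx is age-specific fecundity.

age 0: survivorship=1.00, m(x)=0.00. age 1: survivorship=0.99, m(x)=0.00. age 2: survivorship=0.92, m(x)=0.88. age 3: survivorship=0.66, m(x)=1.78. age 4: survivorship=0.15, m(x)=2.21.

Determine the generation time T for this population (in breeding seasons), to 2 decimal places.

2.79

lx·mx: 0, 0, 0.8096, 1.1748, 0.3315 → R0 = 2.3159
x·lx·mx: 0, 0, 1.6192, 3.5244, 1.326 → Σ = 6.4696
T = 6.4696 / 2.3159 = 2.793558… → 2.79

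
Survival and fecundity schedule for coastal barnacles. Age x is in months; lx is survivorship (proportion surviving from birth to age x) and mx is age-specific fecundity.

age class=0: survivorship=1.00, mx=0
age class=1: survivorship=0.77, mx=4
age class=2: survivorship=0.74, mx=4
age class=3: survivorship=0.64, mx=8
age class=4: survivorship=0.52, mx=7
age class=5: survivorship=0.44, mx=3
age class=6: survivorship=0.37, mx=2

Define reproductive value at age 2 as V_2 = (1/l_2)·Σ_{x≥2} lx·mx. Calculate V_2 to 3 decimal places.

18.622

lx·mx for x ≥ 2: 2.96, 5.12, 3.64, 1.32, 0.74 → sum = 13.78
V_2 = 13.78 / l_2 = 13.78 / 0.74 = 18.621622… → 18.622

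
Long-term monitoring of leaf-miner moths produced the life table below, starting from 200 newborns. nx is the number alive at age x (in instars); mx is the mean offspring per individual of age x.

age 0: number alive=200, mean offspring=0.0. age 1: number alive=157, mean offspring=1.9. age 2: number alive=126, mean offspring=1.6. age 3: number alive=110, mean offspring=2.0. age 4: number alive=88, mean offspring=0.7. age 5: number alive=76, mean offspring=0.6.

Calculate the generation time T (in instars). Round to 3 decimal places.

lx = nx/n0 = nx/200: 1, 0.785, 0.63, 0.55, 0.44, 0.38
lx·mx: 0, 1.4915, 1.008, 1.1, 0.308, 0.228 → R0 = 4.1355
x·lx·mx: 0, 1.4915, 2.016, 3.3, 1.232, 1.14 → Σ = 9.1795
T = 9.1795 / 4.1355 = 2.219683… → 2.220

2.220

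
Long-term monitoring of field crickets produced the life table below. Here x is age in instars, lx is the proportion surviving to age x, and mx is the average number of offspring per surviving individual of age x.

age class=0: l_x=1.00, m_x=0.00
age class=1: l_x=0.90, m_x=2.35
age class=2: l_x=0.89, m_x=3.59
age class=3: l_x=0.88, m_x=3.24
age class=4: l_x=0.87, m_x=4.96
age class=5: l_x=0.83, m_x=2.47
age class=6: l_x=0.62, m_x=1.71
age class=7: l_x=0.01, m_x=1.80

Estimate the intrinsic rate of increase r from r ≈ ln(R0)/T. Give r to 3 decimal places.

R0 = Σ lx·mx = 0 + 2.115 + 3.1951 + 2.8512 + 4.3152 + 2.0501 + 1.0602 + 0.018 = 15.6048
Σ x·lx·mx = 51.0573; T = 51.0573/15.6048 = 3.2719…
r ≈ ln(R0)/T = ln(15.6048)/3.2719… = 0.83975… → 0.840

0.840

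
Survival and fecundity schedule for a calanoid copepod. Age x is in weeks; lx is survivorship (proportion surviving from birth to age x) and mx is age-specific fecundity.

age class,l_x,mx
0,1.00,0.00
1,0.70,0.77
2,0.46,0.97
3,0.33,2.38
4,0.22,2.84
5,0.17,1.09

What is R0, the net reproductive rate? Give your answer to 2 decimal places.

lx·mx by age: 0, 0.539, 0.4462, 0.7854, 0.6248, 0.1853
R0 = Σ lx·mx = 2.5807 → 2.58

2.58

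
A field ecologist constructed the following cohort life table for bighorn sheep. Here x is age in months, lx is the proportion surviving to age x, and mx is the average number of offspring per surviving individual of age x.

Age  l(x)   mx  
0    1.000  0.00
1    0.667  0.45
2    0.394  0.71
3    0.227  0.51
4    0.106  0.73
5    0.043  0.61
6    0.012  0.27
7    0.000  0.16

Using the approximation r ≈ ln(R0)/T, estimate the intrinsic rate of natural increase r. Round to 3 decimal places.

R0 = Σ lx·mx = 0 + 0.30015 + 0.27974 + 0.11577 + 0.07738 + 0.02623 + 0.00324 + 0 = 0.80251
Σ x·lx·mx = 1.66705; T = 1.66705/0.80251 = 2.07729…
r ≈ ln(R0)/T = ln(0.80251)/2.07729… = -0.10591… → -0.106

-0.106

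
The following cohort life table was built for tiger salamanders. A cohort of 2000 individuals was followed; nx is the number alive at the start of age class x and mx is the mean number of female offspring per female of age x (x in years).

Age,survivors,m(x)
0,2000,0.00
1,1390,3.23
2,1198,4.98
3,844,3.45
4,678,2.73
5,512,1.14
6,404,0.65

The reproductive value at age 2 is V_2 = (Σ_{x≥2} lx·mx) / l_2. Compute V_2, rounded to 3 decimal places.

9.662

lx = nx/n0 = nx/2000: 1, 0.695, 0.599, 0.422, 0.339, 0.256, 0.202
lx·mx for x ≥ 2: 2.98302, 1.4559, 0.92547, 0.29184, 0.1313 → sum = 5.78753
V_2 = 5.78753 / l_2 = 5.78753 / 0.599 = 9.661987… → 9.662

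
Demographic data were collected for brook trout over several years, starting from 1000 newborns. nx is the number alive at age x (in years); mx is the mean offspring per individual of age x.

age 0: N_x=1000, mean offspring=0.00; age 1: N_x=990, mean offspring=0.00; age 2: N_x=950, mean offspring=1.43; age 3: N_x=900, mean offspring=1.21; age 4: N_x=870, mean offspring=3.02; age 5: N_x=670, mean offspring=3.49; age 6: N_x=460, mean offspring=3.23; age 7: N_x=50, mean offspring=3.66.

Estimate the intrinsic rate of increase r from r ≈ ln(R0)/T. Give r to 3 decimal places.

0.522

lx = nx/n0 = nx/1000: 1, 0.99, 0.95, 0.9, 0.87, 0.67, 0.46, 0.05
R0 = Σ lx·mx = 0 + 0 + 1.3585 + 1.089 + 2.6274 + 2.3383 + 1.4858 + 0.183 = 9.082
Σ x·lx·mx = 38.3809; T = 38.3809/9.082 = 4.22604…
r ≈ ln(R0)/T = ln(9.082)/4.22604… = 0.52207… → 0.522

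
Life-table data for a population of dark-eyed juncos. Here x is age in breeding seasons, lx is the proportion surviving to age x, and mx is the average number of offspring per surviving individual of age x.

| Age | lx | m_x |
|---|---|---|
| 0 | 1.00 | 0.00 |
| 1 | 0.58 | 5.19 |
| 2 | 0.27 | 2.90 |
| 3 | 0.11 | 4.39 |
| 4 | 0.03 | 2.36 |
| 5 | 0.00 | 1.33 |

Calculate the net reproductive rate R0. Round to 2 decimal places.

4.35

lx·mx by age: 0, 3.0102, 0.783, 0.4829, 0.0708, 0
R0 = Σ lx·mx = 4.3469 → 4.35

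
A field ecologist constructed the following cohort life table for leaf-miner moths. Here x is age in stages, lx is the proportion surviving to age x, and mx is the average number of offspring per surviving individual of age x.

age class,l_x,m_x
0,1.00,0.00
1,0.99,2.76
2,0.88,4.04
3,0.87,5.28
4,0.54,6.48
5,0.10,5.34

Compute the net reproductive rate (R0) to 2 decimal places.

lx·mx by age: 0, 2.7324, 3.5552, 4.5936, 3.4992, 0.534
R0 = Σ lx·mx = 14.9144 → 14.91

14.91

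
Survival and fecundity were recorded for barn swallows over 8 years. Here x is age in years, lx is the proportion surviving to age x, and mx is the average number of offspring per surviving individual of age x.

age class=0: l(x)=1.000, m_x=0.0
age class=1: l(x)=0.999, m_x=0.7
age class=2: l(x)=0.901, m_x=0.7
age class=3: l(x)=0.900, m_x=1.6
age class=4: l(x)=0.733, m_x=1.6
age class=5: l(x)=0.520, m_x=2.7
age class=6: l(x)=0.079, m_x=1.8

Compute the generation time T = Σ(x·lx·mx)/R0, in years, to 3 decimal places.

lx·mx: 0, 0.6993, 0.6307, 1.44, 1.1728, 1.404, 0.1422 → R0 = 5.489
x·lx·mx: 0, 0.6993, 1.2614, 4.32, 4.6912, 7.02, 0.8532 → Σ = 18.8451
T = 18.8451 / 5.489 = 3.433248… → 3.433

3.433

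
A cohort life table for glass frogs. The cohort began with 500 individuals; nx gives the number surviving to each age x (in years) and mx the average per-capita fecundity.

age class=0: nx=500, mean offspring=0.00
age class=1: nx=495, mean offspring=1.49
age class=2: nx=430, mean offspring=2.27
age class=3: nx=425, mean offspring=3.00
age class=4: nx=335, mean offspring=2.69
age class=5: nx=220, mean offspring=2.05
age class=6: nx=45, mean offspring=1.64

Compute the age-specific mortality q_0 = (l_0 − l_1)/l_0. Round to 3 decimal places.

0.010

lx = nx/n0 = nx/500: 1, 0.99, 0.86, 0.85, 0.67, 0.44, 0.09
q_0 = (l_0 − l_1) / l_0 = (1 − 0.99) / 1
     = 0.01 / 1 = 0.01 → 0.010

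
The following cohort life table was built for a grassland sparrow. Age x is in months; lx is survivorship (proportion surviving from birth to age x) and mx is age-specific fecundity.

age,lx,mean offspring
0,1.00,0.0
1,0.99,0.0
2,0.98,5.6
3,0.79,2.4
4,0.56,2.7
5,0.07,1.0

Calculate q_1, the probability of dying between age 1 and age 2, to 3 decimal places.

0.010

q_1 = (l_1 − l_2) / l_1 = (0.99 − 0.98) / 0.99
     = 0.01 / 0.99 = 0.010101… → 0.010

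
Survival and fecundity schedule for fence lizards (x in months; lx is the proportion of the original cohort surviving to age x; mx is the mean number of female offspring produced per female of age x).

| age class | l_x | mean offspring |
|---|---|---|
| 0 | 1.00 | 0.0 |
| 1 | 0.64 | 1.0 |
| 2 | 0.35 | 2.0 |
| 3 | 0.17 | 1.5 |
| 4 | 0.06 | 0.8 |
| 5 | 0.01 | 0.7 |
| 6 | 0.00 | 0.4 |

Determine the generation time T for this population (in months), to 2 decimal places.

lx·mx: 0, 0.64, 0.7, 0.255, 0.048, 0.007, 0 → R0 = 1.65
x·lx·mx: 0, 0.64, 1.4, 0.765, 0.192, 0.035, 0 → Σ = 3.032
T = 3.032 / 1.65 = 1.837576… → 1.84

1.84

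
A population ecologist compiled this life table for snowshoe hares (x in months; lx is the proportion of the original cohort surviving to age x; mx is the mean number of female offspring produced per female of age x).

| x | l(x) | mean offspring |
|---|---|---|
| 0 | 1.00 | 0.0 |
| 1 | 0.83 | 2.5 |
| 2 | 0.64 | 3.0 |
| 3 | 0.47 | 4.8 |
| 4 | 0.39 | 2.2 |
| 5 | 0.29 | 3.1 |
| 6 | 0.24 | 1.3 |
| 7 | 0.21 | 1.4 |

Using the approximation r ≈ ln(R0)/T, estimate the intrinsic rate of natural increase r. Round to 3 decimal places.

0.756

R0 = Σ lx·mx = 0 + 2.075 + 1.92 + 2.256 + 0.858 + 0.899 + 0.312 + 0.294 = 8.614
Σ x·lx·mx = 24.54; T = 24.54/8.614 = 2.84885…
r ≈ ln(R0)/T = ln(8.614)/2.84885… = 0.75588… → 0.756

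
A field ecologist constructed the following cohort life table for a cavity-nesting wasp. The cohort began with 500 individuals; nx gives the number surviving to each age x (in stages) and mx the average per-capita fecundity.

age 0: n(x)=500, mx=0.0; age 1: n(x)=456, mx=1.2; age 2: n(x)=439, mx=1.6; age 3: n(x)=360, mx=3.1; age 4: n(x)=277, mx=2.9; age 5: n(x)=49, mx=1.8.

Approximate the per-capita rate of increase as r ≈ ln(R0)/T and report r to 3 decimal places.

lx = nx/n0 = nx/500: 1, 0.912, 0.878, 0.72, 0.554, 0.098
R0 = Σ lx·mx = 0 + 1.0944 + 1.4048 + 2.232 + 1.6066 + 0.1764 = 6.5142
Σ x·lx·mx = 17.9084; T = 17.9084/6.5142 = 2.74913…
r ≈ ln(R0)/T = ln(6.5142)/2.74913… = 0.68166… → 0.682

0.682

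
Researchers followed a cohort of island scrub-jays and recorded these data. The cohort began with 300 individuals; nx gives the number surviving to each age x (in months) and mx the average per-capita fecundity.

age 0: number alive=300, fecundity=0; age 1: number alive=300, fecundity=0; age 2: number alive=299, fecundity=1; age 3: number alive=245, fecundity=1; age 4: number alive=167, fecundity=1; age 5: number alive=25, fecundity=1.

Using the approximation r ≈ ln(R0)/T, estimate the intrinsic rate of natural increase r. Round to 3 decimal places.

0.311

lx = nx/n0 = nx/300: 1, 1, 0.99667…, 0.81667…, 0.55667…, 0.08333…
R0 = Σ lx·mx = 0 + 0 + 0.99667… + 0.81667… + 0.55667… + 0.08333… = 2.453333…
Σ x·lx·mx = 7.086667…; T = 7.086667…/2.453333… = 2.88859…
r ≈ ln(R0)/T = ln(2.453333…)/2.88859… = 0.31069… → 0.311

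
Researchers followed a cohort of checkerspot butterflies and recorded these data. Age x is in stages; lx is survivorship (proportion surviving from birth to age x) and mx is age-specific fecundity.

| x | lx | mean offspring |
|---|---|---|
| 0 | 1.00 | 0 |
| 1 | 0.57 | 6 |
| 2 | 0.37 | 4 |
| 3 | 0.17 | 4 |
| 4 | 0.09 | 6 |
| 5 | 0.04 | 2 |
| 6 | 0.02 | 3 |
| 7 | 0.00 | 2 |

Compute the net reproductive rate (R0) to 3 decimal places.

lx·mx by age: 0, 3.42, 1.48, 0.68, 0.54, 0.08, 0.06, 0
R0 = Σ lx·mx = 6.26 → 6.260

6.260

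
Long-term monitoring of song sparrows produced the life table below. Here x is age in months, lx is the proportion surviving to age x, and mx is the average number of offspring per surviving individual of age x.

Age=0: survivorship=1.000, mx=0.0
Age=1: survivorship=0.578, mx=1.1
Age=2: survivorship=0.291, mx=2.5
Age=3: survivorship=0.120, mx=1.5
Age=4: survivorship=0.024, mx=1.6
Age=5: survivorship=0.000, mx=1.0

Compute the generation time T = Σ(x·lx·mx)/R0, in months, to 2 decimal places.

1.76

lx·mx: 0, 0.6358, 0.7275, 0.18, 0.0384, 0 → R0 = 1.5817
x·lx·mx: 0, 0.6358, 1.455, 0.54, 0.1536, 0 → Σ = 2.7844
T = 2.7844 / 1.5817 = 1.760384… → 1.76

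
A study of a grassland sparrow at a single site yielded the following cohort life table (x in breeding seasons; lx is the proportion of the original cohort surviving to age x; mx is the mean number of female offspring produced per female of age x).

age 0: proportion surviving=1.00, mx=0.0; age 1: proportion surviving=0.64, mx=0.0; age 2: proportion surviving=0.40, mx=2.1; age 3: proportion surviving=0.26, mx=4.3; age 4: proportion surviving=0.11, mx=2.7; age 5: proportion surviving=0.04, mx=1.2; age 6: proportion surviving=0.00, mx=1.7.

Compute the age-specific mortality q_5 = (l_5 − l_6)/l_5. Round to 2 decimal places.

1.00

q_5 = (l_5 − l_6) / l_5 = (0.04 − 0) / 0.04
     = 0.04 / 0.04 = 1 → 1.00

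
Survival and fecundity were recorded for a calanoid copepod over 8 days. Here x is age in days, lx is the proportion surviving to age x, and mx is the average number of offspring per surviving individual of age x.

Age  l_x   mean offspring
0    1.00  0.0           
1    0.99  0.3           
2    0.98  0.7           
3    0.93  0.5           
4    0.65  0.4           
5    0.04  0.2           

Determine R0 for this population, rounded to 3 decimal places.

1.716

lx·mx by age: 0, 0.297, 0.686, 0.465, 0.26, 0.008
R0 = Σ lx·mx = 1.716 → 1.716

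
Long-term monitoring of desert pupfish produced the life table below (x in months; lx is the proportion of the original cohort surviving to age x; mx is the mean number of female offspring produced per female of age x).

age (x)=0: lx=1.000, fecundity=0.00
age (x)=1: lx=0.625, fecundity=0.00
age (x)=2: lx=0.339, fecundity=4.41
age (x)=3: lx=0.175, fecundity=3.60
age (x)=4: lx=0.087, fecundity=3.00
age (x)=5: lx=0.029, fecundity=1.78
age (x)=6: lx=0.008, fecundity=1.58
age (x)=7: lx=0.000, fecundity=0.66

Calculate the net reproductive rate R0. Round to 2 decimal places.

2.45

lx·mx by age: 0, 0, 1.49499, 0.63, 0.261, 0.05162, 0.01264, 0
R0 = Σ lx·mx = 2.45025 → 2.45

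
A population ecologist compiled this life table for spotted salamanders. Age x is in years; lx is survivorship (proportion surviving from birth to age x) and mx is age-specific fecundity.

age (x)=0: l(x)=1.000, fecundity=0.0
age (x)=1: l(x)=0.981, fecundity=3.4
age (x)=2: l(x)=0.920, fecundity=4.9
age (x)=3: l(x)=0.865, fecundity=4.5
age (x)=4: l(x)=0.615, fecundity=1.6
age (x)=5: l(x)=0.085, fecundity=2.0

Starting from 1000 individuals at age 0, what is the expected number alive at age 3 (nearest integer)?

865

Expected survivors = N0 · l_3 = 1000 × 0.865 = 865 → 865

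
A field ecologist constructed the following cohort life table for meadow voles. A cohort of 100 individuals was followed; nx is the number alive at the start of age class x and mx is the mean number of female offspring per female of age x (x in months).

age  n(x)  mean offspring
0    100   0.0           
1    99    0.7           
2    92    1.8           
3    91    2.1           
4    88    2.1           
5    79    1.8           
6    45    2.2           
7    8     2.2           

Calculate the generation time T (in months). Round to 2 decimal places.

3.61

lx = nx/n0 = nx/100: 1, 0.99, 0.92, 0.91, 0.88, 0.79, 0.45, 0.08
lx·mx: 0, 0.693, 1.656, 1.911, 1.848, 1.422, 0.99, 0.176 → R0 = 8.696
x·lx·mx: 0, 0.693, 3.312, 5.733, 7.392, 7.11, 5.94, 1.232 → Σ = 31.412
T = 31.412 / 8.696 = 3.612236… → 3.61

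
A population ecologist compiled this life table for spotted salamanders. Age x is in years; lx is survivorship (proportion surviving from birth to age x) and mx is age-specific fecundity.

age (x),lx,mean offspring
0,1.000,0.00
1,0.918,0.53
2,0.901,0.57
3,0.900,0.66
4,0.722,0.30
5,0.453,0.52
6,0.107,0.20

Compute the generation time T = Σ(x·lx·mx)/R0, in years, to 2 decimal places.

2.64

lx·mx: 0, 0.48654, 0.51357, 0.594, 0.2166, 0.23556, 0.0214 → R0 = 2.06767
x·lx·mx: 0, 0.48654, 1.02714, 1.782, 0.8664, 1.1778, 0.1284 → Σ = 5.46828
T = 5.46828 / 2.06767 = 2.644658… → 2.64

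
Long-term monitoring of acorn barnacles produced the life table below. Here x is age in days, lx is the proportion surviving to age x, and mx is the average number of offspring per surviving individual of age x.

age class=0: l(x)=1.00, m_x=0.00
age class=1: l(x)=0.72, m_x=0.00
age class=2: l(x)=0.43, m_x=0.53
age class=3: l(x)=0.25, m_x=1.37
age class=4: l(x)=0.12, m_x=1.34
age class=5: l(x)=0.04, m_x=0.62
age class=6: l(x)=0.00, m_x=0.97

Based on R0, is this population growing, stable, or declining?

declining

R0 = Σ lx·mx = 0 + 0 + 0.2279 + 0.3425 + 0.1608 + 0.0248 + 0 = 0.756
R0 < 1, so the population is declining.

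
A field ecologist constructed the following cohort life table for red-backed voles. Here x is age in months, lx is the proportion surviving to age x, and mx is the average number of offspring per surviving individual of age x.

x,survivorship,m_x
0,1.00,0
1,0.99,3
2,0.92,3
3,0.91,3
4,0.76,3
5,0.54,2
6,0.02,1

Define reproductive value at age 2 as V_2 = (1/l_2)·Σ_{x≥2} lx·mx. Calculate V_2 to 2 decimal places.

9.64

lx·mx for x ≥ 2: 2.76, 2.73, 2.28, 1.08, 0.02 → sum = 8.87
V_2 = 8.87 / l_2 = 8.87 / 0.92 = 9.641304… → 9.64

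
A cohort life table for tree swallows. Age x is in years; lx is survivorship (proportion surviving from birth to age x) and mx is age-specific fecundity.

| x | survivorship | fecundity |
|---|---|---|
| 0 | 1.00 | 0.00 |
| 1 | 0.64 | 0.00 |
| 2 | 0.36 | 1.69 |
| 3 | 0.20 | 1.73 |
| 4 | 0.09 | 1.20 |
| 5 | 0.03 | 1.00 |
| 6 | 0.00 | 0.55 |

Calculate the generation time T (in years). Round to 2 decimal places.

2.60

lx·mx: 0, 0, 0.6084, 0.346, 0.108, 0.03, 0 → R0 = 1.0924
x·lx·mx: 0, 0, 1.2168, 1.038, 0.432, 0.15, 0 → Σ = 2.8368
T = 2.8368 / 1.0924 = 2.596851… → 2.60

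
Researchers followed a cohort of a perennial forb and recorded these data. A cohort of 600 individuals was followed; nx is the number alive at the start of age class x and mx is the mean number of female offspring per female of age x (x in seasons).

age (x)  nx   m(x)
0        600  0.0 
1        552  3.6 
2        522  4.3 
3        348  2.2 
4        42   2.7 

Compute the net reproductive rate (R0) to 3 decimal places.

lx = nx/n0 = nx/600: 1, 0.92, 0.87, 0.58, 0.07
lx·mx by age: 0, 3.312, 3.741, 1.276, 0.189
R0 = Σ lx·mx = 8.518 → 8.518

8.518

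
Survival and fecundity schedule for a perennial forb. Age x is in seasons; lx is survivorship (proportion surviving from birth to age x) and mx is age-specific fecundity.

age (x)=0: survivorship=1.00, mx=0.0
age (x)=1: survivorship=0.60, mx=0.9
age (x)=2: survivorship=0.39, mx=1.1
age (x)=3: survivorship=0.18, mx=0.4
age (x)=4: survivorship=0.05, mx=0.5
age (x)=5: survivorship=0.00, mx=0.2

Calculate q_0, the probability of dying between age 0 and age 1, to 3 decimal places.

q_0 = (l_0 − l_1) / l_0 = (1 − 0.6) / 1
     = 0.4 / 1 = 0.4 → 0.400

0.400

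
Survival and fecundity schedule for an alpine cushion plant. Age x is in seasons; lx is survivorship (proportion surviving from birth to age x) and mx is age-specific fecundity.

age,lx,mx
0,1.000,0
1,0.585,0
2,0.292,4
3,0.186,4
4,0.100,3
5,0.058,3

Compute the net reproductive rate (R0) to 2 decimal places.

2.39

lx·mx by age: 0, 0, 1.168, 0.744, 0.3, 0.174
R0 = Σ lx·mx = 2.386 → 2.39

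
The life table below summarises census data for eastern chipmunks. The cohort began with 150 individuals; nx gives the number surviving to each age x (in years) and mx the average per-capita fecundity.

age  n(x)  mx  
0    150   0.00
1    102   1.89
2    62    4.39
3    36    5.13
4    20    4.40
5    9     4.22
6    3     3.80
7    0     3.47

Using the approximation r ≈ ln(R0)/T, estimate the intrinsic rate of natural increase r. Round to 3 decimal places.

lx = nx/n0 = nx/150: 1, 0.68, 0.41333…, 0.24, 0.13333…, 0.06, 0.02, 0
R0 = Σ lx·mx = 0 + 1.2852 + 1.81453… + 1.2312 + 0.58667… + 0.2532 + 0.076 + 0 = 5.2468…
Σ x·lx·mx = 12.676533…; T = 12.676533…/5.2468… = 2.41605…
r ≈ ln(R0)/T = ln(5.2468…)/2.41605… = 0.68609… → 0.686

0.686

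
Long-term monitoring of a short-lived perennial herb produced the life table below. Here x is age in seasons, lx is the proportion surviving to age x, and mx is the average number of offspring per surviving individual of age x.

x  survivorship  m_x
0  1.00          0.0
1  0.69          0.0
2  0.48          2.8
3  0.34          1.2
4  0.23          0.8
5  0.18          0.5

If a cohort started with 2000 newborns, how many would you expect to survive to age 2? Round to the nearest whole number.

Expected survivors = N0 · l_2 = 2000 × 0.48 = 960 → 960

960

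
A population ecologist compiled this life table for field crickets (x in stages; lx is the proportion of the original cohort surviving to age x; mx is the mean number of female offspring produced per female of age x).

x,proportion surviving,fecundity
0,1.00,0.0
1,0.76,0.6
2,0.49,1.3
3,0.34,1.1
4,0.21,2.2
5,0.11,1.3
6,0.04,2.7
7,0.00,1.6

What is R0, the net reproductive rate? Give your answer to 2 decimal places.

lx·mx by age: 0, 0.456, 0.637, 0.374, 0.462, 0.143, 0.108, 0
R0 = Σ lx·mx = 2.18 → 2.18

2.18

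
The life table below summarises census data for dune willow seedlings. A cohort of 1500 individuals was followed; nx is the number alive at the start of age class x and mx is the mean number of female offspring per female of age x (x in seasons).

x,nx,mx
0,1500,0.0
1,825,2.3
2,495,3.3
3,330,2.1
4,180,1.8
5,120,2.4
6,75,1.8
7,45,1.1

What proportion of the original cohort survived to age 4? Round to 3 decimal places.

0.120

l_4 = n_4/n_0 = 180/1500 = 0.12 → 0.120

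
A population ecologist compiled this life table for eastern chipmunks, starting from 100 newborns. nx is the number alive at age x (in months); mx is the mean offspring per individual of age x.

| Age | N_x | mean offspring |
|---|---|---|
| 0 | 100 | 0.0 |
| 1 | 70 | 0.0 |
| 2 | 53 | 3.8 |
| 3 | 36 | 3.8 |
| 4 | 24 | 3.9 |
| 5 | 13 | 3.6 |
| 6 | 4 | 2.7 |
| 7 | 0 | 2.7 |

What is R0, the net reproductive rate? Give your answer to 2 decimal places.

lx = nx/n0 = nx/100: 1, 0.7, 0.53, 0.36, 0.24, 0.13, 0.04, 0
lx·mx by age: 0, 0, 2.014, 1.368, 0.936, 0.468, 0.108, 0
R0 = Σ lx·mx = 4.894 → 4.89

4.89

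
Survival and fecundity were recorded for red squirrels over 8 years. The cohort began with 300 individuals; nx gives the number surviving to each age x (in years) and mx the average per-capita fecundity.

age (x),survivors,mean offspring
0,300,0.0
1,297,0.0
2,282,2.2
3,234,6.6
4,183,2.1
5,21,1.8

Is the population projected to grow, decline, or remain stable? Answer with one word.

growing

lx = nx/n0 = nx/300: 1, 0.99, 0.94, 0.78, 0.61, 0.07
R0 = Σ lx·mx = 0 + 0 + 2.068 + 5.148 + 1.281 + 0.126 = 8.623
R0 > 1, so the population is growing.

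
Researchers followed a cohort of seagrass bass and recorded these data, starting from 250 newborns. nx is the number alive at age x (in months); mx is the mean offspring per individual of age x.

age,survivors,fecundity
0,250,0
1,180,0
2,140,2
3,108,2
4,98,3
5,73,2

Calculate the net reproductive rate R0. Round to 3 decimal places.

lx = nx/n0 = nx/250: 1, 0.72, 0.56, 0.432, 0.392, 0.292
lx·mx by age: 0, 0, 1.12, 0.864, 1.176, 0.584
R0 = Σ lx·mx = 3.744 → 3.744

3.744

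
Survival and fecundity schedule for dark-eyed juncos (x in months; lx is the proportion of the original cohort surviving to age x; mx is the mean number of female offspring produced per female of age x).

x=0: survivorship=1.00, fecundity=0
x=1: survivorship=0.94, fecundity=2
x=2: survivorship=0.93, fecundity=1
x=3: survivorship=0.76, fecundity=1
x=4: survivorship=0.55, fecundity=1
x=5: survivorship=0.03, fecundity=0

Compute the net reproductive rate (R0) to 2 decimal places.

4.12

lx·mx by age: 0, 1.88, 0.93, 0.76, 0.55, 0
R0 = Σ lx·mx = 4.12 → 4.12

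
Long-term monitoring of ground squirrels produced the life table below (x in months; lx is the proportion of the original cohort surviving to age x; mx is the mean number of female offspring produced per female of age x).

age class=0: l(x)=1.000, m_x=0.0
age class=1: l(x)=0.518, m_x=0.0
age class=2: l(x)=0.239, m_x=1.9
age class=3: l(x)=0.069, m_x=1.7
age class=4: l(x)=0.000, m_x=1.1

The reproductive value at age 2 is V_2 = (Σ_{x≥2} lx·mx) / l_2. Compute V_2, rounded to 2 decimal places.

2.39

lx·mx for x ≥ 2: 0.4541, 0.1173, 0 → sum = 0.5714
V_2 = 0.5714 / l_2 = 0.5714 / 0.239 = 2.390795… → 2.39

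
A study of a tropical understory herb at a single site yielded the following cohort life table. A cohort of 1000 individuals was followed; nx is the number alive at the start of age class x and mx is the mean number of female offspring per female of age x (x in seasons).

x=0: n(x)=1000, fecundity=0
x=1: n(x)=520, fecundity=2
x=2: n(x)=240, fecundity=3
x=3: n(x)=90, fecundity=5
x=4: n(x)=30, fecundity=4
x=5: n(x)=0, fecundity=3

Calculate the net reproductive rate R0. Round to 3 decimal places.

lx = nx/n0 = nx/1000: 1, 0.52, 0.24, 0.09, 0.03, 0
lx·mx by age: 0, 1.04, 0.72, 0.45, 0.12, 0
R0 = Σ lx·mx = 2.33 → 2.330

2.330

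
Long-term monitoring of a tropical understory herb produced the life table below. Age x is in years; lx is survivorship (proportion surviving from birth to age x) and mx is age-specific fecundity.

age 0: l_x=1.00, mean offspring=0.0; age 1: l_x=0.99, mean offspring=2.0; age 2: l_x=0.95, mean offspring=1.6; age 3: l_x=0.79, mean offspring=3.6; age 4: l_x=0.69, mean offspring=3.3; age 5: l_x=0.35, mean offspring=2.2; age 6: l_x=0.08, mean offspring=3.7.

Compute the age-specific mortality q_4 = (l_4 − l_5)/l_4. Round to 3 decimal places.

q_4 = (l_4 − l_5) / l_4 = (0.69 − 0.35) / 0.69
     = 0.34 / 0.69 = 0.492754… → 0.493

0.493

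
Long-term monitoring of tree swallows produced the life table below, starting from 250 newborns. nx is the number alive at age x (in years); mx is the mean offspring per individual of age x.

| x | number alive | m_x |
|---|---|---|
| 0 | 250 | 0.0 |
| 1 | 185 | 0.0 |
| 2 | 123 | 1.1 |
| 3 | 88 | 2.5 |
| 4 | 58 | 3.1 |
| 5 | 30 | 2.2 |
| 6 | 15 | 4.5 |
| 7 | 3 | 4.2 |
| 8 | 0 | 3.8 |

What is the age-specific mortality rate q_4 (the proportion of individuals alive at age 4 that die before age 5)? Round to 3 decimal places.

0.483

lx = nx/n0 = nx/250: 1, 0.74, 0.492, 0.352, 0.232, 0.12, 0.06, 0.012, 0
q_4 = (l_4 − l_5) / l_4 = (0.232 − 0.12) / 0.232
     = 0.112 / 0.232 = 0.482759… → 0.483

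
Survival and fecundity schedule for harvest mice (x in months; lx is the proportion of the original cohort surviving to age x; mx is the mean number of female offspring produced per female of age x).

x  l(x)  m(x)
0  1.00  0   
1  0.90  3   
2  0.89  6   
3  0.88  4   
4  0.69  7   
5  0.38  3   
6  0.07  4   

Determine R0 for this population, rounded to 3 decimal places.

lx·mx by age: 0, 2.7, 5.34, 3.52, 4.83, 1.14, 0.28
R0 = Σ lx·mx = 17.81 → 17.810

17.810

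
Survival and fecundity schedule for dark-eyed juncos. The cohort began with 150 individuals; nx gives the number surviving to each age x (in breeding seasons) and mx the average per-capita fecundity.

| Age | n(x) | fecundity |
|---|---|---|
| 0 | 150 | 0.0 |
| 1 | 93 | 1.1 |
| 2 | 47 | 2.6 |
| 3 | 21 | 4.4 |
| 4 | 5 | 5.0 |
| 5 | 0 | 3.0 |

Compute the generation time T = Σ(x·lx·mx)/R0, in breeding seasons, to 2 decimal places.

lx = nx/n0 = nx/150: 1, 0.62, 0.31333…, 0.14, 0.03333…, 0
lx·mx: 0, 0.682, 0.814667…, 0.616, 0.166667…, 0 → R0 = 2.279333…
x·lx·mx: 0, 0.682, 1.629333…, 1.848, 0.666667…, 0 → Σ = 4.826…
T = 4.826… / 2.279333… = 2.117286… → 2.12

2.12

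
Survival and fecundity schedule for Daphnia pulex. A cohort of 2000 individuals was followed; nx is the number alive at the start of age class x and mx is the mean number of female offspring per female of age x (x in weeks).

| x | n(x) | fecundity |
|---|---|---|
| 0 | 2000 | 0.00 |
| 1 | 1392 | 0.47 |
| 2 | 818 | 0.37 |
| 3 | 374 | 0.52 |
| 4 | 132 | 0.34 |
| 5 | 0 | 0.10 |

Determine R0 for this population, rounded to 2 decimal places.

0.60

lx = nx/n0 = nx/2000: 1, 0.696, 0.409, 0.187, 0.066, 0
lx·mx by age: 0, 0.32712, 0.15133, 0.09724, 0.02244, 0
R0 = Σ lx·mx = 0.59813 → 0.60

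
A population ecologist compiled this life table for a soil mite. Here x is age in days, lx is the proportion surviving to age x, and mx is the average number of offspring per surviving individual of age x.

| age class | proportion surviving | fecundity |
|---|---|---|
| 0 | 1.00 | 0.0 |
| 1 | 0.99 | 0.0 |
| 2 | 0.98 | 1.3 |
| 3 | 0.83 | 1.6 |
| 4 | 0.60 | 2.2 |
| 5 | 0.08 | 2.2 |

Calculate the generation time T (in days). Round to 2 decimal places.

lx·mx: 0, 0, 1.274, 1.328, 1.32, 0.176 → R0 = 4.098
x·lx·mx: 0, 0, 2.548, 3.984, 5.28, 0.88 → Σ = 12.692
T = 12.692 / 4.098 = 3.097121… → 3.10

3.10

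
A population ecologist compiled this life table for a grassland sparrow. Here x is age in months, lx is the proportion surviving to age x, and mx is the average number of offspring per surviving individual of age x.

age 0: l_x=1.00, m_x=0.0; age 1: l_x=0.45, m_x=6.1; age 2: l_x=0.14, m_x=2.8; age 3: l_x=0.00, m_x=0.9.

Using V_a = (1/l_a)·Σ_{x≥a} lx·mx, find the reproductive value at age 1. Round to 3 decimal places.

lx·mx for x ≥ 1: 2.745, 0.392, 0 → sum = 3.137
V_1 = 3.137 / l_1 = 3.137 / 0.45 = 6.971111… → 6.971

6.971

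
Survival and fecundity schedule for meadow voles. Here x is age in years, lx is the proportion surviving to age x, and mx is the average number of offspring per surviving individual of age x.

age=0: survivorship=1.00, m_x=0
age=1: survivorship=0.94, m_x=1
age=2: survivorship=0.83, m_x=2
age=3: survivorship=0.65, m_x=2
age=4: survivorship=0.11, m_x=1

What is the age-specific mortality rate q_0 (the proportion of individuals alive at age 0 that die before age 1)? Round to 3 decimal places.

0.060

q_0 = (l_0 − l_1) / l_0 = (1 − 0.94) / 1
     = 0.06 / 1 = 0.06 → 0.060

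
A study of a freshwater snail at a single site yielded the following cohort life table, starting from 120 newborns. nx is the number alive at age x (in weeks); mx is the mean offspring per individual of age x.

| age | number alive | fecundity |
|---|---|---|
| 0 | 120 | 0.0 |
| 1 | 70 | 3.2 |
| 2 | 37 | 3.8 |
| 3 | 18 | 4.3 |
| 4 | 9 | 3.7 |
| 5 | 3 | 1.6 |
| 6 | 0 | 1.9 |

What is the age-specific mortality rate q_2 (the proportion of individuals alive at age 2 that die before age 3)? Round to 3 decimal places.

lx = nx/n0 = nx/120: 1, 0.58333…, 0.30833…, 0.15, 0.075, 0.025, 0
q_2 = (l_2 − l_3) / l_2 = (0.308333… − 0.15) / 0.308333…
     = 0.158333… / 0.308333… = 0.513514… → 0.514

0.514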